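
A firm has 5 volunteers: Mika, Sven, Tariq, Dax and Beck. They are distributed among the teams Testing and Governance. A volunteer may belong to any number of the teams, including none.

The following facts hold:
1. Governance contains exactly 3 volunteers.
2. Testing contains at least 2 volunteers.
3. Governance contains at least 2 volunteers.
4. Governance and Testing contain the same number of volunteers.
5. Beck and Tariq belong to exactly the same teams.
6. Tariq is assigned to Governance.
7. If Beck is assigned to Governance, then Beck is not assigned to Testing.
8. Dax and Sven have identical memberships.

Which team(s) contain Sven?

From (6): Tariq ∈ Governance.
(5): Beck matches Tariq: Beck ∈ Governance.
(7): Beck ∉ Testing.
(5): Tariq matches Beck: Tariq ∉ Testing.
Suppose Sven ∉ Testing: no assignment then satisfies all the clues, so Sven ∈ Testing.

Sven: Testing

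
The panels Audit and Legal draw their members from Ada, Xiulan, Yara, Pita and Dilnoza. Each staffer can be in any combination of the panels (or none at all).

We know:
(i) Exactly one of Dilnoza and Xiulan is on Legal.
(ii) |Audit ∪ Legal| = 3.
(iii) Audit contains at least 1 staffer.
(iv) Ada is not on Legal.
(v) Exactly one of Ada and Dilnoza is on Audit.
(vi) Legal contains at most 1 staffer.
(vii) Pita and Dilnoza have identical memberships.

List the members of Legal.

Legal = {Xiulan}

From (iv): Ada ∉ Legal.
Suppose Xiulan ∉ Legal: no assignment then satisfies all the clues, so Xiulan ∈ Legal.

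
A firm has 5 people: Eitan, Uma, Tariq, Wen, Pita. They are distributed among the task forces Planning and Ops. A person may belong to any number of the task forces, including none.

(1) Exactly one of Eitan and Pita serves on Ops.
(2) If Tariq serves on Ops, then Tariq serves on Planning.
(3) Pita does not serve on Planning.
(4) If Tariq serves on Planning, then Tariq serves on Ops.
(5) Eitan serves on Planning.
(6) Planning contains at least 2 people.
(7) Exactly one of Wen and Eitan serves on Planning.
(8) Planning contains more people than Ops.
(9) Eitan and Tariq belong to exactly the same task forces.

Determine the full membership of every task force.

Planning = {Eitan, Tariq, Uma}; Ops = {Eitan, Tariq}

From (3): Pita ∉ Planning.
From (5): Eitan ∈ Planning.
(7) (exactly one): Wen ∉ Planning.
(9): Tariq matches Eitan: Tariq ∈ Planning.
(4): Tariq ∈ Ops.
(9): Eitan matches Tariq: Eitan ∈ Ops.
(1) (exactly one): Pita ∉ Ops.
Suppose Uma ∉ Planning: no assignment then satisfies all the clues, so Uma ∈ Planning.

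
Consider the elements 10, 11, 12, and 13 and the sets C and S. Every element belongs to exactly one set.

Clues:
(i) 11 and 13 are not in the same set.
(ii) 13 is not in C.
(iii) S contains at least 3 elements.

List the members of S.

S = {10, 12, 13}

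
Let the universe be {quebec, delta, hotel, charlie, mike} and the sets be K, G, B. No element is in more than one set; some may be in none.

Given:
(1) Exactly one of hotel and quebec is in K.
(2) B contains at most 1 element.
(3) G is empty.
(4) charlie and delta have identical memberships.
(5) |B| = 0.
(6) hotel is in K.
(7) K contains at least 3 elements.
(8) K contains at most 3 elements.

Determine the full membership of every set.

K = {charlie, delta, hotel}; G = {}; B = {}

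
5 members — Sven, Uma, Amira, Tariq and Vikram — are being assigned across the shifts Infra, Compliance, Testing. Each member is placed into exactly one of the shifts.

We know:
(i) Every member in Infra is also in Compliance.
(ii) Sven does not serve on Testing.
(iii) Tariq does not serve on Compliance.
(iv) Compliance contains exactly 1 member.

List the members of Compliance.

Compliance = {Sven}

From (ii): Sven ∉ Testing.
From (iii): Tariq ∉ Compliance.
(i) contrapositive: Tariq ∉ Infra.
Only one shift left: Tariq ∈ Testing.
Suppose Sven ∉ Compliance: no assignment then satisfies all the clues, so Sven ∈ Compliance.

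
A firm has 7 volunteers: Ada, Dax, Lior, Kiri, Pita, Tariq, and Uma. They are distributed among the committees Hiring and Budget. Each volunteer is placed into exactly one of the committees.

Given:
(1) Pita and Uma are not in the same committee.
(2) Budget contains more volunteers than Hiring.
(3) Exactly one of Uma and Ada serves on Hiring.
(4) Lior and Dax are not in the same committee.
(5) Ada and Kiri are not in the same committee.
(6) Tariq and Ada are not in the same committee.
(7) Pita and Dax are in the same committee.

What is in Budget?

Budget = {Kiri, Lior, Tariq, Uma}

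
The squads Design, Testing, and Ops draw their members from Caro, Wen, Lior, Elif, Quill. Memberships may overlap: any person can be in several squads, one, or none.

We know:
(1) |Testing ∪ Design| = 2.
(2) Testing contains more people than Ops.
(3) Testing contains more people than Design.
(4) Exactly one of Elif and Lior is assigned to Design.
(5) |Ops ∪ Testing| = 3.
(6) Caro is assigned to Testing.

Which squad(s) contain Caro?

Caro: Testing

From (6): Caro ∈ Testing.
Suppose Caro ∈ Design: no assignment then satisfies all the clues, so Caro ∉ Design.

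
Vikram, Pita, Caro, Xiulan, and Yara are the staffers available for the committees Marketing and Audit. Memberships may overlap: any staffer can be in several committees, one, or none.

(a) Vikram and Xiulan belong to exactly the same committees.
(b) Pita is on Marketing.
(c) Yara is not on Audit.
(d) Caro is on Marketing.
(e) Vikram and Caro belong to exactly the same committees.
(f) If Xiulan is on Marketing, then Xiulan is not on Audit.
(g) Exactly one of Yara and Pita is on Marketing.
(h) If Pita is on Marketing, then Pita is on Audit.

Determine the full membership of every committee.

From (b): Pita ∈ Marketing.
From (c): Yara ∉ Audit.
From (d): Caro ∈ Marketing.
(e): Vikram matches Caro: Vikram ∈ Marketing.
(g) (exactly one): Yara ∉ Marketing.
(h): Pita ∈ Audit.
(a): Xiulan matches Vikram: Xiulan ∈ Marketing.
(f): Xiulan ∉ Audit.
(a): Vikram matches Xiulan: Vikram ∉ Audit.
(e): Caro matches Vikram: Caro ∉ Audit.

Marketing = {Caro, Pita, Vikram, Xiulan}; Audit = {Pita}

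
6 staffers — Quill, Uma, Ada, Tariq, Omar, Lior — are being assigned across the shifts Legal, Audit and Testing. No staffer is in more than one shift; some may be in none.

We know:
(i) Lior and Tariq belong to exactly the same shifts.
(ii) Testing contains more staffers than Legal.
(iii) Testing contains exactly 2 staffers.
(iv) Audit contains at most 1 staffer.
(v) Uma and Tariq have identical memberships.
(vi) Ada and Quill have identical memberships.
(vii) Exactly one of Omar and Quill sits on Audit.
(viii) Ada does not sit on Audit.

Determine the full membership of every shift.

Legal = {}; Audit = {Omar}; Testing = {Ada, Quill}

From (viii): Ada ∉ Audit.
(vi): Quill matches Ada: Quill ∉ Audit.
(vii) (exactly one): Omar ∈ Audit.
(iv): Audit already has 1, so the rest are out.
Suppose Quill ∈ Legal: no assignment then satisfies all the clues, so Quill ∉ Legal.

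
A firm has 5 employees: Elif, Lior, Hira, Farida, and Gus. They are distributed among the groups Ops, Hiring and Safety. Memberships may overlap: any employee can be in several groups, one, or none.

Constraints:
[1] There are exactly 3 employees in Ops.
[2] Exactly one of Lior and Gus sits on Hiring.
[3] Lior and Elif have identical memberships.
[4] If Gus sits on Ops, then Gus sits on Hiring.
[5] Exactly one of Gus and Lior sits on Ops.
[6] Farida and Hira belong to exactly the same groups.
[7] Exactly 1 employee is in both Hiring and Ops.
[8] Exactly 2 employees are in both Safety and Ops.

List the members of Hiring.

Hiring = {Gus}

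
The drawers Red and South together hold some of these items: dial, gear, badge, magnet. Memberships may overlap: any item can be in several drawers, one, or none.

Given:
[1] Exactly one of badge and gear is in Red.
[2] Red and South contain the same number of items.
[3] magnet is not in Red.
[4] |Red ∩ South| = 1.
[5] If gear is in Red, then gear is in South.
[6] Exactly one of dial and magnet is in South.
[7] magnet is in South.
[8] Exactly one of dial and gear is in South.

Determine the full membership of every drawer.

Red = {dial, gear}; South = {gear, magnet}

From (3): magnet ∉ Red.
From (7): magnet ∈ South.
(6) (exactly one): dial ∉ South.
(8) (exactly one): gear ∈ South.
Suppose dial ∉ Red: no assignment then satisfies all the clues, so dial ∈ Red.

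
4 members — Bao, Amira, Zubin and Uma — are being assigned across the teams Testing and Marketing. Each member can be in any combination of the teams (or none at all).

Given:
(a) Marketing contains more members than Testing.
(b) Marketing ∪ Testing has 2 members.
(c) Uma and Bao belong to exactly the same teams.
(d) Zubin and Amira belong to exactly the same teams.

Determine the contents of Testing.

Testing = {}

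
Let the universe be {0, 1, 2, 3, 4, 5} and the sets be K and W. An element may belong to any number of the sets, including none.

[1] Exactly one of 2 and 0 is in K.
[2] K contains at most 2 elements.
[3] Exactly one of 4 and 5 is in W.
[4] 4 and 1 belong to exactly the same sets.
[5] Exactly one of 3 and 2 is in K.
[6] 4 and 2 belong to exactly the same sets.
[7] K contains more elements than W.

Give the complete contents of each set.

K = {0, 3}; W = {5}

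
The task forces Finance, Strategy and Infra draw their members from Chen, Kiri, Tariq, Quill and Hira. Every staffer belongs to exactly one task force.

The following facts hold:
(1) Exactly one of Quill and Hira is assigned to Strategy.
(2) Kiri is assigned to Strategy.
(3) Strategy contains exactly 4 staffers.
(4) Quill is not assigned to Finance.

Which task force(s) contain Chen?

Chen: Strategy

From (2): Kiri ∈ Strategy.
From (4): Quill ∉ Finance.
Suppose Chen ∈ Finance: no assignment then satisfies all the clues, so Chen ∉ Finance.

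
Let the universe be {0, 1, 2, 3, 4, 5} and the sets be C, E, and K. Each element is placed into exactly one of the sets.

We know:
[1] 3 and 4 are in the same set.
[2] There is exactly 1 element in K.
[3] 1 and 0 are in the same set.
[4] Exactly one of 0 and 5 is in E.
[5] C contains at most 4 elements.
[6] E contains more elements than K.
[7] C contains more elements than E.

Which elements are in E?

E = {0, 1}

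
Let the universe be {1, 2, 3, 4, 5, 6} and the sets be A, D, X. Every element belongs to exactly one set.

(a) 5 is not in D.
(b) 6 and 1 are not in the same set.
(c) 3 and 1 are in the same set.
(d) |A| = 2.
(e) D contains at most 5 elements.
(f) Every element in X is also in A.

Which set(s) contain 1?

1: D

From (a): 5 ∉ D.
Suppose 1 ∈ A: no assignment then satisfies all the clues, so 1 ∉ A.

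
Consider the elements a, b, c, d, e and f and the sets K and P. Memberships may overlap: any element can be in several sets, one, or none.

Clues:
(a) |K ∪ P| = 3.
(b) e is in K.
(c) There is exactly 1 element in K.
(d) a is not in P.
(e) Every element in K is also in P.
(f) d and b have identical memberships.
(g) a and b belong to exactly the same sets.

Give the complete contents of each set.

K = {e}; P = {c, e, f}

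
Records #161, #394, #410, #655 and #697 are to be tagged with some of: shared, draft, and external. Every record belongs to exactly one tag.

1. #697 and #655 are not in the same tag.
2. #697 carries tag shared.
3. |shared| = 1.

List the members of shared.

From (2): #697 ∈ shared.
(1): #655 ∉ shared.
(3): shared already has 1, so the rest are out.

shared = {#697}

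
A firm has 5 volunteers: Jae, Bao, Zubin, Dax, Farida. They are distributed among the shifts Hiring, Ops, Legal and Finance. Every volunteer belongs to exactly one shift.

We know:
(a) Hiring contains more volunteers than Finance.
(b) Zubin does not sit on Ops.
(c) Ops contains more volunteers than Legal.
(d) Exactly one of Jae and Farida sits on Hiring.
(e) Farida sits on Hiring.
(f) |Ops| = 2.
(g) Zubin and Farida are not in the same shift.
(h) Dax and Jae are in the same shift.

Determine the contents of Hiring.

Hiring = {Bao, Farida}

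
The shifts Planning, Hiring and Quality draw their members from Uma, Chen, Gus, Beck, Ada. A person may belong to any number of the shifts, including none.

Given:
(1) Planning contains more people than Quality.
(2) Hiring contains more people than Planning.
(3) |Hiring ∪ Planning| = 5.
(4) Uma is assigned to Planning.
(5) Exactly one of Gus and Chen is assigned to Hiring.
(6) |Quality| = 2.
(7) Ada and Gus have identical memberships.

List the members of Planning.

Planning = {Beck, Chen, Uma}

From (4): Uma ∈ Planning.
Suppose Chen ∉ Planning: no assignment then satisfies all the clues, so Chen ∈ Planning.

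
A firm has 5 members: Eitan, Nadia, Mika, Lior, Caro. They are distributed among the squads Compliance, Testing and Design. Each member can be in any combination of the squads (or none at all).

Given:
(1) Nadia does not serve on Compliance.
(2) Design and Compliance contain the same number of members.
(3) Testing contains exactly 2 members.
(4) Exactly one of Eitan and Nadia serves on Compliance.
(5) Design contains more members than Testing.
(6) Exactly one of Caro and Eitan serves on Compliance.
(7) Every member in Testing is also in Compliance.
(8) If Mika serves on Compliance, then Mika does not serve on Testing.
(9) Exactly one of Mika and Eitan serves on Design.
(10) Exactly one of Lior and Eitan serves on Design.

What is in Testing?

Testing = {Eitan, Lior}

From (1): Nadia ∉ Compliance.
(4) (exactly one): Eitan ∈ Compliance.
(6) (exactly one): Caro ∉ Compliance.
(7) contrapositive: Nadia ∉ Testing.
(7) contrapositive: Caro ∉ Testing.
Suppose Eitan ∉ Testing: no assignment then satisfies all the clues, so Eitan ∈ Testing.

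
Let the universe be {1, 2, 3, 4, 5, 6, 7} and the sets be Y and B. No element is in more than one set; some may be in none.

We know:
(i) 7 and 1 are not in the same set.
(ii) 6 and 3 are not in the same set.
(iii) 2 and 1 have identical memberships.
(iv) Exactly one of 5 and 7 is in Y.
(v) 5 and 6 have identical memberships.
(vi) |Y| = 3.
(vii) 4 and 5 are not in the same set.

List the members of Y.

Y = {3, 4, 7}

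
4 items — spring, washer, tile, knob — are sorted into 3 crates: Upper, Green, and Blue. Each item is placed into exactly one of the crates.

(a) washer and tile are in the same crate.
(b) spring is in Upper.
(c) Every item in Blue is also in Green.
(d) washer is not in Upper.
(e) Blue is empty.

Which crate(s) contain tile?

From (b): spring ∈ Upper.
From (d): washer ∉ Upper.
(a): tile matches washer: tile ∉ Upper.
(e): Blue already has 0, so the rest are out.
Only one crate left: washer ∈ Green.
Only one crate left: tile ∈ Green.

tile: Green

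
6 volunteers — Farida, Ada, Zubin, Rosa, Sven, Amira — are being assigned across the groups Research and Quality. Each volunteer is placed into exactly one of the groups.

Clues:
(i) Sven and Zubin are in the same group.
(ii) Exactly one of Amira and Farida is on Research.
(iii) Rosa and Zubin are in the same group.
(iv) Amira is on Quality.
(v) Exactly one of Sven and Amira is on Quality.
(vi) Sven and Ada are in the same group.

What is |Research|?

From (iv): Amira ∈ Quality.
(ii) (exactly one): Farida ∈ Research.
(v) (exactly one): Sven ∉ Quality.
(vi): Ada matches Sven: Ada ∉ Quality.
Only one group left: Ada ∈ Research.
Only one group left: Sven ∈ Research.
(i): Zubin matches Sven: Zubin ∈ Research.
(iii): Rosa matches Zubin: Rosa ∈ Research.

5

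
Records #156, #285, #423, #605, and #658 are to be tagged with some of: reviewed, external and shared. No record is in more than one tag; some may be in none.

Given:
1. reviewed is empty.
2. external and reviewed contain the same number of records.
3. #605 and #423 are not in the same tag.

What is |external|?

0

(1): reviewed already has 0, so the rest are out.
Suppose #156 ∈ external: no assignment then satisfies all the clues, so #156 ∉ external.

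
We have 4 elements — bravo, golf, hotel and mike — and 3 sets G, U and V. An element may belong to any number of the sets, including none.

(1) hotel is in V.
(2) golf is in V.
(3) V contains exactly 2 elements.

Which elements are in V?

From (1): hotel ∈ V.
From (2): golf ∈ V.
(3): V already has 2, so the rest are out.

V = {golf, hotel}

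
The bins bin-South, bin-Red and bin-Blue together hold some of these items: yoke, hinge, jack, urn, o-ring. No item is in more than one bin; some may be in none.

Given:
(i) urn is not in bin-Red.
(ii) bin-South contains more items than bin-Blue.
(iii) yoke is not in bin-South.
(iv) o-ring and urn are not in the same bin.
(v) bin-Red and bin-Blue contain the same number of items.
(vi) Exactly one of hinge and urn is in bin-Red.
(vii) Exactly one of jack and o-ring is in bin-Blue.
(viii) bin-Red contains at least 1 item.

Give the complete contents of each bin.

bin-South = {jack, urn}; bin-Red = {hinge}; bin-Blue = {o-ring}

From (i): urn ∉ bin-Red.
From (iii): yoke ∉ bin-South.
(vi) (exactly one): hinge ∈ bin-Red.
Suppose yoke ∈ bin-Red: no assignment then satisfies all the clues, so yoke ∉ bin-Red.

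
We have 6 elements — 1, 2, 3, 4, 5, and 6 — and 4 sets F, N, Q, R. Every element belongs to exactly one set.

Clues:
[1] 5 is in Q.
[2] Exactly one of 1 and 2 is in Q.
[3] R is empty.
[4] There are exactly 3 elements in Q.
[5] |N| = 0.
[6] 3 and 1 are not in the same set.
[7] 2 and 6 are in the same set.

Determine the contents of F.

From (1): 5 ∈ Q.
(3): R already has 0, so the rest are out.
(5): N already has 0, so the rest are out.
Suppose 1 ∈ F: no assignment then satisfies all the clues, so 1 ∉ F.

F = {2, 3, 6}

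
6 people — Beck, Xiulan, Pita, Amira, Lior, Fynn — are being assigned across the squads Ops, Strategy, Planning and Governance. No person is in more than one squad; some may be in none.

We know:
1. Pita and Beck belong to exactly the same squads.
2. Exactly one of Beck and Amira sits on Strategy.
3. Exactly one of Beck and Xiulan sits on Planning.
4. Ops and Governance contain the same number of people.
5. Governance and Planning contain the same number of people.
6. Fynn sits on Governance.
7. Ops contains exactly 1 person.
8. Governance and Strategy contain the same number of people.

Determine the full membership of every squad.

Ops = {Lior}; Strategy = {Amira}; Planning = {Xiulan}; Governance = {Fynn}

From (6): Fynn ∈ Governance.
Suppose Beck ∈ Ops: no assignment then satisfies all the clues, so Beck ∉ Ops.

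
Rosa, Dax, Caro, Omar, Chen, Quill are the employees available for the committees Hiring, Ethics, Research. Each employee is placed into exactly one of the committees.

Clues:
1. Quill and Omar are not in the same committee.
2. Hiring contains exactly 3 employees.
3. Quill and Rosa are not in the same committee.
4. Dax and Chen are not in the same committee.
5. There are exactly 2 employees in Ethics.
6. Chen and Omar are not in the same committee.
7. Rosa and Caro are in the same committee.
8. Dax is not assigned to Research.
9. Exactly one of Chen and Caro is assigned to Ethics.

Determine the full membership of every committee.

Hiring = {Caro, Dax, Rosa}; Ethics = {Chen, Quill}; Research = {Omar}

From (8): Dax ∉ Research.
Suppose Rosa ∉ Hiring: no assignment then satisfies all the clues, so Rosa ∈ Hiring.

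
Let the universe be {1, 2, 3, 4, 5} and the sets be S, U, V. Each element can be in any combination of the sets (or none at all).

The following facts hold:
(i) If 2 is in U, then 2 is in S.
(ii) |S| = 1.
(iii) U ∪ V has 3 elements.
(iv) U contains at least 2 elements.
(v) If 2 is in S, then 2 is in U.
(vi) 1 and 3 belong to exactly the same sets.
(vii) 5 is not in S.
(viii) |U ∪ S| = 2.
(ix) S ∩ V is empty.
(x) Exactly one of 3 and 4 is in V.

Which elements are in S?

S = {2}

From (vii): 5 ∉ S.
Suppose 1 ∈ S: no assignment then satisfies all the clues, so 1 ∉ S.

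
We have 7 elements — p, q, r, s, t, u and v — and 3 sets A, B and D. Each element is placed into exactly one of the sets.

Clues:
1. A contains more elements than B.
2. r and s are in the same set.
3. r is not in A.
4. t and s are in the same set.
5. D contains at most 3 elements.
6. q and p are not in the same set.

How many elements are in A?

3

From (3): r ∉ A.
(2): s matches r: s ∉ A.
(4): t matches s: t ∉ A.
Suppose p ∈ D: no assignment then satisfies all the clues, so p ∉ D.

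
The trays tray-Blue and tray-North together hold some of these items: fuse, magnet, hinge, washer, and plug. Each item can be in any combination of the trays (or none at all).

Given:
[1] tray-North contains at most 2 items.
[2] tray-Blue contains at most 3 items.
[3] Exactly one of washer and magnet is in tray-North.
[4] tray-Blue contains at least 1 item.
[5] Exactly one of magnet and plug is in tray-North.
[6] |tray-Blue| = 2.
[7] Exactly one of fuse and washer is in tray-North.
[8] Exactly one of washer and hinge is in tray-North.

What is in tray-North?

tray-North = {plug, washer}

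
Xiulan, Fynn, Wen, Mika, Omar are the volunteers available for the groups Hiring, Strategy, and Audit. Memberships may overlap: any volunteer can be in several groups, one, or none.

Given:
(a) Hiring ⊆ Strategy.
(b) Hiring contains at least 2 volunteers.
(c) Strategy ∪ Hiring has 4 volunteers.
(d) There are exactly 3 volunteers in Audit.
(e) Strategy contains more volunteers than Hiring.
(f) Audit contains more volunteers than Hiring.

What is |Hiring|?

2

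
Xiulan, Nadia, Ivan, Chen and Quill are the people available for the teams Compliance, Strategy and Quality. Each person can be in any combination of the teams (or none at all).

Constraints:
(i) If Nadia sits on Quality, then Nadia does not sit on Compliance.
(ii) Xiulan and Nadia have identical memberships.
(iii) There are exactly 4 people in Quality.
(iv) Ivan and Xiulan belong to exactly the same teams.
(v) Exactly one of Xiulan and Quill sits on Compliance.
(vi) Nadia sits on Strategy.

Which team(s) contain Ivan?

Ivan: Quality, Strategy

From (vi): Nadia ∈ Strategy.
(ii): Xiulan matches Nadia: Xiulan ∈ Strategy.
(iv): Ivan matches Xiulan: Ivan ∈ Strategy.
Suppose Ivan ∈ Compliance: no assignment then satisfies all the clues, so Ivan ∉ Compliance.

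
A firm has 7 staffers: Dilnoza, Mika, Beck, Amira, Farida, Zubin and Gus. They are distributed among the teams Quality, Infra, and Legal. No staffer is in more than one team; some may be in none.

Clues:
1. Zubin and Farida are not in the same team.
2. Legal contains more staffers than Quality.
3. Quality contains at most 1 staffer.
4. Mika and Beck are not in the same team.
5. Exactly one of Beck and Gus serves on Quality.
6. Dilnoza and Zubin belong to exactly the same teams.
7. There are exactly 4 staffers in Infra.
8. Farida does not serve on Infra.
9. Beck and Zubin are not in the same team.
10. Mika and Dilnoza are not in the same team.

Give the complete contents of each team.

Quality = {Beck}; Infra = {Amira, Dilnoza, Gus, Zubin}; Legal = {Farida, Mika}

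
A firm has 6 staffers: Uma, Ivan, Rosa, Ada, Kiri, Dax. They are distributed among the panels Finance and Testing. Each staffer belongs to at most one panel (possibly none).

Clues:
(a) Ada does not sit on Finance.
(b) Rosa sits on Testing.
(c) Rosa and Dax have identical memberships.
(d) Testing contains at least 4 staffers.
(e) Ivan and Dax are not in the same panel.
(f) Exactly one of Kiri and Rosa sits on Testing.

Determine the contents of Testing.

Testing = {Ada, Dax, Rosa, Uma}

From (a): Ada ∉ Finance.
From (b): Rosa ∈ Testing.
(c): Dax matches Rosa: Dax ∉ Finance.
(c): Dax matches Rosa: Dax ∈ Testing.
(e): Ivan ∉ Testing.
(f) (exactly one): Kiri ∉ Testing.
(d): only 4 candidates remain for Testing, so all are in.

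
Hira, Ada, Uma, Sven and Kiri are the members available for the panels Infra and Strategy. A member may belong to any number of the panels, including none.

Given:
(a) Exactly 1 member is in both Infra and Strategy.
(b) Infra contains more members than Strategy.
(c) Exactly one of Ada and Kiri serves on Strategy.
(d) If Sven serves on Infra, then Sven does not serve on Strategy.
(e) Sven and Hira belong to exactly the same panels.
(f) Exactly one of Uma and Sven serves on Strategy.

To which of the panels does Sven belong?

Sven: Infra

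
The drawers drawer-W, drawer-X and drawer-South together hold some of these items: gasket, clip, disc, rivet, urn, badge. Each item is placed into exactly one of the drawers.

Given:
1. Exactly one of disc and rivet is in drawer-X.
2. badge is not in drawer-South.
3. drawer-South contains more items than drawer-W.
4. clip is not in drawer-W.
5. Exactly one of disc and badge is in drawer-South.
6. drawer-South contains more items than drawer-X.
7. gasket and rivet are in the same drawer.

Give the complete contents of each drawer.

drawer-W = {badge}; drawer-X = {gasket, rivet}; drawer-South = {clip, disc, urn}

From (2): badge ∉ drawer-South.
From (4): clip ∉ drawer-W.
(5) (exactly one): disc ∈ drawer-South.
(1) (exactly one): rivet ∈ drawer-X.
(7): gasket matches rivet: gasket ∉ drawer-W.
(7): gasket matches rivet: gasket ∈ drawer-X.
Suppose clip ∈ drawer-X: no assignment then satisfies all the clues, so clip ∉ drawer-X.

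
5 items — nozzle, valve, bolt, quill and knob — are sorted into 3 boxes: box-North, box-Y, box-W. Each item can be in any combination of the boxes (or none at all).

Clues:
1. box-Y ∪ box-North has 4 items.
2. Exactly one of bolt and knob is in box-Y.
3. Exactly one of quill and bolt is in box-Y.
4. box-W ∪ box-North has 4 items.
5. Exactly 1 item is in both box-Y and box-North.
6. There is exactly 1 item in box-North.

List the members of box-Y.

box-Y = {knob, nozzle, quill, valve}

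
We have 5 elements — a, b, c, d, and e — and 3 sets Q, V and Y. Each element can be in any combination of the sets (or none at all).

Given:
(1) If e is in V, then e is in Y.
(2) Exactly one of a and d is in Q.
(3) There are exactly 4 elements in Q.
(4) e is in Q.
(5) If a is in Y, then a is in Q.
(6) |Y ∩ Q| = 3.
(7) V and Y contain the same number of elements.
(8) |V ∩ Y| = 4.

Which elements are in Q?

From (4): e ∈ Q.
Suppose a ∉ Q: no assignment then satisfies all the clues, so a ∈ Q.

Q = {a, b, c, e}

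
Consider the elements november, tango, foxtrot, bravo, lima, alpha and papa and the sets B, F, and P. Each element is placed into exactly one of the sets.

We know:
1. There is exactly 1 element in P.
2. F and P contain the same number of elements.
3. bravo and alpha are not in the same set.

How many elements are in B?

5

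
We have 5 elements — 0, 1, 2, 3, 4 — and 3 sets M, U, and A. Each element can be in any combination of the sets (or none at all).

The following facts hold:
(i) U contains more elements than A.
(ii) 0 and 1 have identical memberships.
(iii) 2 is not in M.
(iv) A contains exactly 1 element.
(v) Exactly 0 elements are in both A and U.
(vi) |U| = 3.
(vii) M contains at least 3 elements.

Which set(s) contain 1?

1: M, U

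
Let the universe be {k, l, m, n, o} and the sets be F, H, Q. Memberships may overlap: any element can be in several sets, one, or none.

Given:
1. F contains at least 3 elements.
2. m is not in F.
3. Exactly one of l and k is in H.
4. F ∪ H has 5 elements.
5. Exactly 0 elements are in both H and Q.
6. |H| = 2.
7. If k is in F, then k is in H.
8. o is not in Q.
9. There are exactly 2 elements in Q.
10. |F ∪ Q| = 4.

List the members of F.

F = {k, l, n, o}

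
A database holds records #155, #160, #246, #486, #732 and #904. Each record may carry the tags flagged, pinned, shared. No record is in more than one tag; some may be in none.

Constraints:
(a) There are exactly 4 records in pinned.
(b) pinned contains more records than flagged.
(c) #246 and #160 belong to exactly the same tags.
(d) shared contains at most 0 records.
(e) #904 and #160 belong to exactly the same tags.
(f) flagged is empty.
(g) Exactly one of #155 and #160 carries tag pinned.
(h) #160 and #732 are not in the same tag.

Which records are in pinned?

pinned = {#160, #246, #486, #904}

(d): shared already has 0, so the rest are out.
(f): flagged already has 0, so the rest are out.
Suppose #155 ∈ pinned: no assignment then satisfies all the clues, so #155 ∉ pinned.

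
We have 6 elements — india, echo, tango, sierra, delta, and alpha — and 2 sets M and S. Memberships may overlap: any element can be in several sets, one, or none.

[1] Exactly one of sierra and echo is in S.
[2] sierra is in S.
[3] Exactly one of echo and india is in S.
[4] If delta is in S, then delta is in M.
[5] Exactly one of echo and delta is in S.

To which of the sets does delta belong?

delta: M, S

From (2): sierra ∈ S.
(1) (exactly one): echo ∉ S.
(3) (exactly one): india ∈ S.
(5) (exactly one): delta ∈ S.
(4): delta ∈ M.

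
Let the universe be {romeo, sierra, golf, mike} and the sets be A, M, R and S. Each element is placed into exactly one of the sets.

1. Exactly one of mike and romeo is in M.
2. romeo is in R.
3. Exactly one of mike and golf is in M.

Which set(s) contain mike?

From (2): romeo ∈ R.
(1) (exactly one): mike ∈ M.
(3) (exactly one): golf ∉ M.

mike: M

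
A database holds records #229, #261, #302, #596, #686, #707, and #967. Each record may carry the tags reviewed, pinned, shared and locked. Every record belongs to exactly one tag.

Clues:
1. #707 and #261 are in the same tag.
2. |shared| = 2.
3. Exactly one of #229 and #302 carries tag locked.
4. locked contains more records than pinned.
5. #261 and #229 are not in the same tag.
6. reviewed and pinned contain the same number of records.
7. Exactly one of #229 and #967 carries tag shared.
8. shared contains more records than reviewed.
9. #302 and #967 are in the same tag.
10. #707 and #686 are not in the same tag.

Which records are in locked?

locked = {#261, #302, #596, #707, #967}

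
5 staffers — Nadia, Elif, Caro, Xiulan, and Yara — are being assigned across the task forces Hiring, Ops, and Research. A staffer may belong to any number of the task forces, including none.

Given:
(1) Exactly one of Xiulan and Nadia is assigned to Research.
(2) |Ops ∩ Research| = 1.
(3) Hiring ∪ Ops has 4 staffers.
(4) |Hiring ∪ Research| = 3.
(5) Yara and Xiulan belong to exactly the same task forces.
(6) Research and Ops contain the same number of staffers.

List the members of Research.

Research = {Caro, Elif, Nadia}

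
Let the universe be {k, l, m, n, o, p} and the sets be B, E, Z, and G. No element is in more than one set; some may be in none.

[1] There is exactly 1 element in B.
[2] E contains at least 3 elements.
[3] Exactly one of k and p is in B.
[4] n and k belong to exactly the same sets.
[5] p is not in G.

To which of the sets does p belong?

p: B

From (5): p ∉ G.
Suppose p ∉ B: no assignment then satisfies all the clues, so p ∈ B.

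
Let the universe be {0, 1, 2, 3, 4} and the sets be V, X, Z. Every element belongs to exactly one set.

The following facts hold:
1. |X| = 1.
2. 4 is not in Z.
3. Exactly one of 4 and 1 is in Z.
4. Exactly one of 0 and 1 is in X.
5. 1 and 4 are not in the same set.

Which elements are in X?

From (2): 4 ∉ Z.
(3) (exactly one): 1 ∈ Z.
(4) (exactly one): 0 ∈ X.
(1): X already has 1, so the rest are out.
Only one set left: 4 ∈ V.

X = {0}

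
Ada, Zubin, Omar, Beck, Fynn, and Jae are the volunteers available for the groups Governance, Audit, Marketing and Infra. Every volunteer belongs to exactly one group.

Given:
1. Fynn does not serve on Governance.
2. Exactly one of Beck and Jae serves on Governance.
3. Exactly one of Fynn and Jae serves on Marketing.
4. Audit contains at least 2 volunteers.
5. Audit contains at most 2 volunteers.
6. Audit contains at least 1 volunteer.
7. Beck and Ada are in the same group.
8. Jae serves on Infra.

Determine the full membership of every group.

From (1): Fynn ∉ Governance.
From (8): Jae ∈ Infra.
(2) (exactly one): Beck ∈ Governance.
(3) (exactly one): Fynn ∈ Marketing.
(7): Ada matches Beck: Ada ∈ Governance.
(4): only 2 candidates remain for Audit, so all are in.

Governance = {Ada, Beck}; Audit = {Omar, Zubin}; Marketing = {Fynn}; Infra = {Jae}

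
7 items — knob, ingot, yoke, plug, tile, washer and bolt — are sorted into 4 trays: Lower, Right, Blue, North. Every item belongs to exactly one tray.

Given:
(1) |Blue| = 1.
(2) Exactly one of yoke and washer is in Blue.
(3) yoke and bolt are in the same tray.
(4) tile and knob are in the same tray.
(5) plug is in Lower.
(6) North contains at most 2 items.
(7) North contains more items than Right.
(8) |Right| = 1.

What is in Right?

Right = {ingot}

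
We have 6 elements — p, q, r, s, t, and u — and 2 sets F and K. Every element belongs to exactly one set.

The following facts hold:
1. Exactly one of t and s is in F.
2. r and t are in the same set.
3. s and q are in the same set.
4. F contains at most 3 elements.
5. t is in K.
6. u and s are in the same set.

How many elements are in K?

3

From (5): t ∈ K.
(1) (exactly one): s ∈ F.
(2): r matches t: r ∉ F.
(2): r matches t: r ∈ K.
(3): q matches s: q ∈ F.
(6): u matches s: u ∈ F.
(4): F already has 3, so the rest are out.
Only one set left: p ∈ K.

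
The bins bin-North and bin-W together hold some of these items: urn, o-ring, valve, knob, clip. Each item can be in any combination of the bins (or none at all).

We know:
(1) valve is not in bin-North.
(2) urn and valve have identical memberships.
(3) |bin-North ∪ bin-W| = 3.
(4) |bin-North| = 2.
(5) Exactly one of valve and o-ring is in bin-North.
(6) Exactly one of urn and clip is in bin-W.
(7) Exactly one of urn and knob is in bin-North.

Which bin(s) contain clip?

From (1): valve ∉ bin-North.
(2): urn matches valve: urn ∉ bin-North.
(5) (exactly one): o-ring ∈ bin-North.
(7) (exactly one): knob ∈ bin-North.
(4): bin-North already has 2, so the rest are out.
Suppose clip ∉ bin-W: no assignment then satisfies all the clues, so clip ∈ bin-W.

clip: bin-W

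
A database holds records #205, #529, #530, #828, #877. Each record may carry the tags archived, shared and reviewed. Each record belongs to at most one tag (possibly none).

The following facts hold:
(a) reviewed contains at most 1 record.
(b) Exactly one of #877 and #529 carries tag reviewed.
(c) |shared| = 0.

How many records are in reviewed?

1

(c): shared already has 0, so the rest are out.
Suppose #205 ∈ reviewed: no assignment then satisfies all the clues, so #205 ∉ reviewed.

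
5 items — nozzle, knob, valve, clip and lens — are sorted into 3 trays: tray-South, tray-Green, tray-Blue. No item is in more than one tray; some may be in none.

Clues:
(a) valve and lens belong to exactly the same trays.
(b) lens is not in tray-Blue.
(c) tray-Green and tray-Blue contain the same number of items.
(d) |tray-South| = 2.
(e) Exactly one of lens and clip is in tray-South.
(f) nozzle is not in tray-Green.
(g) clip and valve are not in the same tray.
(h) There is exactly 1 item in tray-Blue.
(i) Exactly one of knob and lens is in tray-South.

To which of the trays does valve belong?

valve: tray-South

From (b): lens ∉ tray-Blue.
From (f): nozzle ∉ tray-Green.
(a): valve matches lens: valve ∉ tray-Blue.
Suppose valve ∉ tray-South: no assignment then satisfies all the clues, so valve ∈ tray-South.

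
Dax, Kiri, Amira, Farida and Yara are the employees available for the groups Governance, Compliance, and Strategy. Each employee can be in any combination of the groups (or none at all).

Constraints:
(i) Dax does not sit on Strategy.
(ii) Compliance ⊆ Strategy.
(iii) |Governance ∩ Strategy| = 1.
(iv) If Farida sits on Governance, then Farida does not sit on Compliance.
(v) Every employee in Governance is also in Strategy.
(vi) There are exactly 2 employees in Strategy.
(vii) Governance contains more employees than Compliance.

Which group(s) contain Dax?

From (i): Dax ∉ Strategy.
(ii) contrapositive: Dax ∉ Compliance.
(v) contrapositive: Dax ∉ Governance.

Dax: none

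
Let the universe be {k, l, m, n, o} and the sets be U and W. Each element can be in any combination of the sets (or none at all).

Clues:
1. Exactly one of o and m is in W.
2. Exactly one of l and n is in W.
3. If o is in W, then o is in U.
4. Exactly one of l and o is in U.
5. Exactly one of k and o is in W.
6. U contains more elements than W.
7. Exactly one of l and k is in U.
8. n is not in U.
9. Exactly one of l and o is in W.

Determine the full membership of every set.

From (8): n ∉ U.
Suppose k ∉ U: no assignment then satisfies all the clues, so k ∈ U.

U = {k, m, o}; W = {n, o}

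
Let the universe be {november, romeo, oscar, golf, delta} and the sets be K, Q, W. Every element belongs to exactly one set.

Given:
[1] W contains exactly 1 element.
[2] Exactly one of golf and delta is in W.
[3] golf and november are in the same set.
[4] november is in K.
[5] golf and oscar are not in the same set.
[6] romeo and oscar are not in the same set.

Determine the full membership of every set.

K = {golf, november, romeo}; Q = {oscar}; W = {delta}

From (4): november ∈ K.
(3): golf matches november: golf ∈ K.
(5): oscar ∉ K.
(2) (exactly one): delta ∈ W.
(1): W already has 1, so the rest are out.
Only one set left: oscar ∈ Q.
(6): romeo ∉ Q.
Only one set left: romeo ∈ K.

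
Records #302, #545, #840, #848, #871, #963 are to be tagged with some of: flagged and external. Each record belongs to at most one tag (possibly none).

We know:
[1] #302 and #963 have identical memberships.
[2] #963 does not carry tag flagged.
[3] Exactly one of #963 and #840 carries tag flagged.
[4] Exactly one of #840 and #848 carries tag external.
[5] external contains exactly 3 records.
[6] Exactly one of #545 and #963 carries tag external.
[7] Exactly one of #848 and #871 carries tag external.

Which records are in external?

From (2): #963 ∉ flagged.
(1): #302 matches #963: #302 ∉ flagged.
(3) (exactly one): #840 ∈ flagged.
(4) (exactly one): #848 ∈ external.
(7) (exactly one): #871 ∉ external.
Suppose #302 ∉ external: no assignment then satisfies all the clues, so #302 ∈ external.

external = {#302, #848, #963}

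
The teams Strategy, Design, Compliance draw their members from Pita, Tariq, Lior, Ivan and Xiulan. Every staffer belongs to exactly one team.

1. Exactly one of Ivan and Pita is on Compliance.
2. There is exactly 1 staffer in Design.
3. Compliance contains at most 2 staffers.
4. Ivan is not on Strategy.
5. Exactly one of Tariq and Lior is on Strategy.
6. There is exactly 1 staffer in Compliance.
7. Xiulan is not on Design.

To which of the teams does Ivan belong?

Ivan: Compliance

From (4): Ivan ∉ Strategy.
From (7): Xiulan ∉ Design.
Suppose Ivan ∈ Design: no assignment then satisfies all the clues, so Ivan ∉ Design.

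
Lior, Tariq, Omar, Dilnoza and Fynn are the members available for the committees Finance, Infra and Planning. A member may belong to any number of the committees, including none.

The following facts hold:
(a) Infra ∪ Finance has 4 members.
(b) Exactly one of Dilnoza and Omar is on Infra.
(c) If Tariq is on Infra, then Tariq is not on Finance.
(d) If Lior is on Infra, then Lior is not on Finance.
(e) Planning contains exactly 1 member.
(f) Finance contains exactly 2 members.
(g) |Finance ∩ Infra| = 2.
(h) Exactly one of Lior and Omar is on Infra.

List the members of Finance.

Finance = {Dilnoza, Fynn}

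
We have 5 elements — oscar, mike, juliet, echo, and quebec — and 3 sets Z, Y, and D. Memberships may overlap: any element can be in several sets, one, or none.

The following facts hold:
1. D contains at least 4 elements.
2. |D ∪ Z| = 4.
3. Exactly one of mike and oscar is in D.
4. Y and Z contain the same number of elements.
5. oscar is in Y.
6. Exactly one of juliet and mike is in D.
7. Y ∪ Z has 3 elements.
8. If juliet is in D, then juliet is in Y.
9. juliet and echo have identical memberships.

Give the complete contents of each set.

Z = {echo, juliet, oscar}; Y = {echo, juliet, oscar}; D = {echo, juliet, oscar, quebec}

From (5): oscar ∈ Y.
Suppose oscar ∉ Z: no assignment then satisfies all the clues, so oscar ∈ Z.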